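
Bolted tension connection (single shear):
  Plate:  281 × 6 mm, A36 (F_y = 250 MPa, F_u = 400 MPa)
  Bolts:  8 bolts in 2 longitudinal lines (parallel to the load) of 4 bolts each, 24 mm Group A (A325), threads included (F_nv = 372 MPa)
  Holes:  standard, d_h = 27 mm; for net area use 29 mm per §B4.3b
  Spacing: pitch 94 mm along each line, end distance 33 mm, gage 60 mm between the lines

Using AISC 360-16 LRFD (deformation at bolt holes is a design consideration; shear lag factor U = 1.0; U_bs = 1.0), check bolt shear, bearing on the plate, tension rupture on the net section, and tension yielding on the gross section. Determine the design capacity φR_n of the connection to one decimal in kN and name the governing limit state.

379.4 kN (gross-section yield governs)

Bolt shear: A_b = π(24)²/4 = 452.39 mm². φR_n = 0.75 × 372 × 452.39 × 8 × 1 = 1009.7 kN.
Bearing (6 mm plate, F_u = 400 MPa): end bolts L_c = 33 − 27/2 = 19.5, R_n = min(1.2×19.5×6×400, 2.4×24×6×400) = 56.16 kN/bolt; interior L_c = 94 − 27 = 67, R_n = 138.24 kN/bolt. φR_n = 0.75 × (2×56.16 + 6×138.24) = 706.3 kN.
Tension rupture (net): A_n = (281 − 2×29)×6 = 1338 mm² (U = 1.0, A_e = A_n). φR_n = 0.75 × 400 × 1338 = 401.4 kN.
Tension yield (gross): A_g = 281×6 = 1686 mm². φR_n = 0.90 × 250 × 1686 = 379.4 kN.
Governing: min(1009.7, 706.3, 401.4, 379.4) = 379.4 kN → gross-section yield.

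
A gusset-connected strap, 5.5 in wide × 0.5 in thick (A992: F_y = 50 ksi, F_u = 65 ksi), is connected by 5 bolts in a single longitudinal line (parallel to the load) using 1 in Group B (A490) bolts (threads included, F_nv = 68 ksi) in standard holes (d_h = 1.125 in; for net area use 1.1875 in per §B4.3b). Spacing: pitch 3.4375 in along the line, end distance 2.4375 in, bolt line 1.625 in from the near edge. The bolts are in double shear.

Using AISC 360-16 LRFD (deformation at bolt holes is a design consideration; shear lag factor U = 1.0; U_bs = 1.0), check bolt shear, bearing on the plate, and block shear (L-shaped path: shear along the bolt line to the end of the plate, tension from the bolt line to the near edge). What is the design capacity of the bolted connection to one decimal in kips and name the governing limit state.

183.7 kips (block shear governs)

Bolt shear: A_b = π(1)²/4 = 0.7854 in². φR_n = 0.75 × 68 × 0.7854 × 5 × 2 = 400.6 kips.
Bearing (0.5 in plate, F_u = 65 ksi): end bolts L_c = 2.4375 − 1.125/2 = 1.875, R_n = min(1.2×1.875×0.5×65, 2.4×1×0.5×65) = 73.125 kips/bolt; interior L_c = 3.4375 − 1.125 = 2.3125, R_n = 78 kips/bolt. φR_n = 0.75 × (1×73.125 + 4×78) = 288.8 kips.
Block shear: shear path 1×[2.4375+4×3.4375] = 1×16.1875 in, A_gv = 8.0938, A_nv = 1×(16.1875 − 4.5×1.1875)×0.5 = 5.4219 in²; tension to near edge: (1.625 − 0.5×1.1875)×0.5 = 0.51563 in². R_n = min(0.6×65×5.4219, 0.6×50×8.0938) + 1.0×65×0.51563 = min(211.45, 242.81) + 33.516 = 244.97 kips. φR_n = 0.75 × 244.97 = 183.7 kips.
Governing: min(400.6, 288.8, 183.7) = 183.7 kips → block shear.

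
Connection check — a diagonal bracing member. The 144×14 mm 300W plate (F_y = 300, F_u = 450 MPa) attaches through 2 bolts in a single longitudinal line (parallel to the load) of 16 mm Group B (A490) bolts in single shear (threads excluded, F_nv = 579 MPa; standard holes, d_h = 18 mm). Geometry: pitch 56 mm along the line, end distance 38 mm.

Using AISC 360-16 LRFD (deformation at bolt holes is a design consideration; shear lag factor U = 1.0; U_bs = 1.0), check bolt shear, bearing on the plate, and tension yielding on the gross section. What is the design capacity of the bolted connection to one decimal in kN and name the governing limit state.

Bolt shear: A_b = π(16)²/4 = 201.06 mm². φR_n = 0.75 × 579 × 201.06 × 2 × 1 = 174.6 kN.
Bearing (14 mm plate, F_u = 450 MPa): end bolts L_c = 38 − 18/2 = 29, R_n = min(1.2×29×14×450, 2.4×16×14×450) = 219.24 kN/bolt; interior L_c = 56 − 18 = 38, R_n = 241.92 kN/bolt. φR_n = 0.75 × (1×219.24 + 1×241.92) = 345.9 kN.
Tension yield (gross): A_g = 144×14 = 2016 mm². φR_n = 0.90 × 300 × 2016 = 544.3 kN.
Governing: min(174.6, 345.9, 544.3) = 174.6 kN → bolt shear.

174.6 kN (bolt shear governs)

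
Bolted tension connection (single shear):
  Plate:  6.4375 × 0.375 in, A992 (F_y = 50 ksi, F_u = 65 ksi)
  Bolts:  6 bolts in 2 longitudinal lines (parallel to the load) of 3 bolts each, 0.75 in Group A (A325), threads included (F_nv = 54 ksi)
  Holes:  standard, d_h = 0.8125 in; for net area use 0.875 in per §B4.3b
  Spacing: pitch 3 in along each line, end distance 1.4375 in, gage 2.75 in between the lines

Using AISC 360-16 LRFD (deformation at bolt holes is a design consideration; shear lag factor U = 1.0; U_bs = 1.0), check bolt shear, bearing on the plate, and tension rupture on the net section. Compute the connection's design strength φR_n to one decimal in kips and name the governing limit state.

Bolt shear: A_b = π(0.75)²/4 = 0.44179 in². φR_n = 0.75 × 54 × 0.44179 × 6 × 1 = 107.4 kips.
Bearing (0.375 in plate, F_u = 65 ksi): end bolts L_c = 1.4375 − 0.8125/2 = 1.03125, R_n = min(1.2×1.03125×0.375×65, 2.4×0.75×0.375×65) = 30.164 kips/bolt; interior L_c = 3 − 0.8125 = 2.1875, R_n = 43.875 kips/bolt. φR_n = 0.75 × (2×30.164 + 4×43.875) = 176.9 kips.
Tension rupture (net): A_n = (6.4375 − 2×0.875)×0.375 = 1.7578 in² (U = 1.0, A_e = A_n). φR_n = 0.75 × 65 × 1.7578 = 85.7 kips.
Governing: min(107.4, 176.9, 85.7) = 85.7 kips → net-section rupture.

85.7 kips (net-section rupture governs)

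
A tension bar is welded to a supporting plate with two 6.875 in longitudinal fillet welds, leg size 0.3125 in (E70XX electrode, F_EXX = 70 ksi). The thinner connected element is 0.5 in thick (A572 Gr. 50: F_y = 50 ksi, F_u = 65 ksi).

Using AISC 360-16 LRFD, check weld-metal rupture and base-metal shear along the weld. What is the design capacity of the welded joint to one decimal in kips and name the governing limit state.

Weld metal: throat = 0.707×0.3125 = 0.22094 in, L = 2×6.875 = 13.75 in. φR_n = 0.75 × 0.6 × 70 × 0.22094 × 13.75 = 95.7 kips.
Base metal shear (0.5 in plate): yield φR_n = 1.0×0.6×50×0.5×13.75 = 206.3 kips; rupture φR_n = 0.75×0.6×65×0.5×13.75 = 201.1 kips; take 201.1 kips (rupture).
Governing: min(95.7, 201.1) = 95.7 kips → weld metal.

95.7 kips (weld metal governs)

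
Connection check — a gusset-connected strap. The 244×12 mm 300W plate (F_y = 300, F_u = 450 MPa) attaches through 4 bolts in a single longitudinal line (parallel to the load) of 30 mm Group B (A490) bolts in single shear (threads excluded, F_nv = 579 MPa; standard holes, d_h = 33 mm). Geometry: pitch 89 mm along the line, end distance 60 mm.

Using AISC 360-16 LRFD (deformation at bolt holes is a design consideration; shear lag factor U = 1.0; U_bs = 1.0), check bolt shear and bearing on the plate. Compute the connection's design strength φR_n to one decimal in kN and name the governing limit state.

Bolt shear: A_b = π(30)²/4 = 706.86 mm². φR_n = 0.75 × 579 × 706.86 × 4 × 1 = 1227.8 kN.
Bearing (12 mm plate, F_u = 450 MPa): end bolts L_c = 60 − 33/2 = 43.5, R_n = min(1.2×43.5×12×450, 2.4×30×12×450) = 281.88 kN/bolt; interior L_c = 89 − 33 = 56, R_n = 362.88 kN/bolt. φR_n = 0.75 × (1×281.88 + 3×362.88) = 1027.9 kN.
Governing: min(1227.8, 1027.9) = 1027.9 kN → bearing.

1027.9 kN (bearing governs)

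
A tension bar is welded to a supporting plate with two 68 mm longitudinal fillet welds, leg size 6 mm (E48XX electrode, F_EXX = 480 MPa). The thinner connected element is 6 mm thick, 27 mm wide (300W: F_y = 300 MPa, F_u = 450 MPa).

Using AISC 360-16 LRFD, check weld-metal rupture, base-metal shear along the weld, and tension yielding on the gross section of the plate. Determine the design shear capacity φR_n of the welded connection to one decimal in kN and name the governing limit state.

Weld metal: throat = 0.707×6 = 4.242 mm, L = 2×68 = 136 mm. φR_n = 0.75 × 0.6 × 480 × 4.242 × 136 = 124.6 kN.
Base metal shear (6 mm plate): yield φR_n = 1.0×0.6×300×6×136 = 146.9 kN; rupture φR_n = 0.75×0.6×450×6×136 = 165.2 kN; take 146.9 kN (yield).
Tension yield (gross): A_g = 27×6 = 162 mm². φR_n = 0.90 × 300 × 162 = 43.7 kN.
Governing: min(124.6, 146.9, 43.7) = 43.7 kN → gross-section yield.

43.7 kN (gross-section yield governs)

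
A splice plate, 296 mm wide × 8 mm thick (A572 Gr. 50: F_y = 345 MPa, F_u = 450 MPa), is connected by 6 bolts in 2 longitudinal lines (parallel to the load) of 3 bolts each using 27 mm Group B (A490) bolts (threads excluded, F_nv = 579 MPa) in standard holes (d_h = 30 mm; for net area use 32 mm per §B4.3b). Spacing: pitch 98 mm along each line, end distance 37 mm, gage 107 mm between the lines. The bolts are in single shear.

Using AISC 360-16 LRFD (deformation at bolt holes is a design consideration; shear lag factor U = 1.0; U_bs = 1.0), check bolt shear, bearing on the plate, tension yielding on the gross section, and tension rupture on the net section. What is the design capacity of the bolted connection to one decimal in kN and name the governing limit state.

626.4 kN (net-section rupture governs)

Bolt shear: A_b = π(27)²/4 = 572.56 mm². φR_n = 0.75 × 579 × 572.56 × 6 × 1 = 1491.8 kN.
Bearing (8 mm plate, F_u = 450 MPa): end bolts L_c = 37 − 30/2 = 22, R_n = min(1.2×22×8×450, 2.4×27×8×450) = 95.04 kN/bolt; interior L_c = 98 − 30 = 68, R_n = 233.28 kN/bolt. φR_n = 0.75 × (2×95.04 + 4×233.28) = 842.4 kN.
Tension yield (gross): A_g = 296×8 = 2368 mm². φR_n = 0.90 × 345 × 2368 = 735.3 kN.
Tension rupture (net): A_n = (296 − 2×32)×8 = 1856 mm² (U = 1.0, A_e = A_n). φR_n = 0.75 × 450 × 1856 = 626.4 kN.
Governing: min(1491.8, 842.4, 735.3, 626.4) = 626.4 kN → net-section rupture.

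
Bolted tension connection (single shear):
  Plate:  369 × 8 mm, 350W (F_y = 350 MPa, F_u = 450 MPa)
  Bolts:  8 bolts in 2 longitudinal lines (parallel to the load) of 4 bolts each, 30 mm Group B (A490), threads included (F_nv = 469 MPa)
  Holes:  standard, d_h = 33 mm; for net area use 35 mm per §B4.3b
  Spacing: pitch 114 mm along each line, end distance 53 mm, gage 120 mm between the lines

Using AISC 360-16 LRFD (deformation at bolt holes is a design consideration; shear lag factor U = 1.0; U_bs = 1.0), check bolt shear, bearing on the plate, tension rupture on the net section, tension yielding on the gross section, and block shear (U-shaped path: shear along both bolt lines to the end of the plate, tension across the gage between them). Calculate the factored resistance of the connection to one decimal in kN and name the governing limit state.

Bolt shear: A_b = π(30)²/4 = 706.86 mm². φR_n = 0.75 × 469 × 706.86 × 8 × 1 = 1989.1 kN.
Bearing (8 mm plate, F_u = 450 MPa): end bolts L_c = 53 − 33/2 = 36.5, R_n = min(1.2×36.5×8×450, 2.4×30×8×450) = 157.68 kN/bolt; interior L_c = 114 − 33 = 81, R_n = 259.2 kN/bolt. φR_n = 0.75 × (2×157.68 + 6×259.2) = 1402.9 kN.
Tension rupture (net): A_n = (369 − 2×35)×8 = 2392 mm² (U = 1.0, A_e = A_n). φR_n = 0.75 × 450 × 2392 = 807.3 kN.
Tension yield (gross): A_g = 369×8 = 2952 mm². φR_n = 0.90 × 350 × 2952 = 929.9 kN.
Block shear: shear path 2×[53+3×114] = 2×395 mm, A_gv = 6320, A_nv = 2×(395 − 3.5×35)×8 = 4360 mm²; tension across gage: (120 − 1×35)×8 = 680 mm². R_n = min(0.6×450×4360, 0.6×350×6320) + 1.0×450×680 = min(1177.2, 1327.2) + 306 = 1483.2 kN. φR_n = 0.75 × 1483.2 = 1112.4 kN.
Governing: min(1989.1, 1402.9, 807.3, 929.9, 1112.4) = 807.3 kN → net-section rupture.

807.3 kN (net-section rupture governs)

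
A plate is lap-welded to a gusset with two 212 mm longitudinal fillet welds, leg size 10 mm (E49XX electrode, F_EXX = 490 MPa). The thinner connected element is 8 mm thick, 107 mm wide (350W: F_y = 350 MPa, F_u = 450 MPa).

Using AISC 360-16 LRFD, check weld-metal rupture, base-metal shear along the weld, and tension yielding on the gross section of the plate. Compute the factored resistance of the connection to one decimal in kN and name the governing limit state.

Weld metal: throat = 0.707×10 = 7.07 mm, L = 2×212 = 424 mm. φR_n = 0.75 × 0.6 × 490 × 7.07 × 424 = 661.0 kN.
Base metal shear (8 mm plate): yield φR_n = 1.0×0.6×350×8×424 = 712.3 kN; rupture φR_n = 0.75×0.6×450×8×424 = 686.9 kN; take 686.9 kN (rupture).
Tension yield (gross): A_g = 107×8 = 856 mm². φR_n = 0.90 × 350 × 856 = 269.6 kN.
Governing: min(661.0, 686.9, 269.6) = 269.6 kN → gross-section yield.

269.6 kN (gross-section yield governs)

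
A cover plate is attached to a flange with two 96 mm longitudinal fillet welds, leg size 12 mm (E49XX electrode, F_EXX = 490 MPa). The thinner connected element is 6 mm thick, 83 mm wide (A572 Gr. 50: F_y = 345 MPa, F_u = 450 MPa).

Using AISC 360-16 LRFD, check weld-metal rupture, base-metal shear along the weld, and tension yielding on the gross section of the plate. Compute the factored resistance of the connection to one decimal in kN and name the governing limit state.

154.6 kN (gross-section yield governs)

Weld metal: throat = 0.707×12 = 8.484 mm, L = 2×96 = 192 mm. φR_n = 0.75 × 0.6 × 490 × 8.484 × 192 = 359.2 kN.
Base metal shear (6 mm plate): yield φR_n = 1.0×0.6×345×6×192 = 238.5 kN; rupture φR_n = 0.75×0.6×450×6×192 = 233.3 kN; take 233.3 kN (rupture).
Tension yield (gross): A_g = 83×6 = 498 mm². φR_n = 0.90 × 345 × 498 = 154.6 kN.
Governing: min(359.2, 233.3, 154.6) = 154.6 kN → gross-section yield.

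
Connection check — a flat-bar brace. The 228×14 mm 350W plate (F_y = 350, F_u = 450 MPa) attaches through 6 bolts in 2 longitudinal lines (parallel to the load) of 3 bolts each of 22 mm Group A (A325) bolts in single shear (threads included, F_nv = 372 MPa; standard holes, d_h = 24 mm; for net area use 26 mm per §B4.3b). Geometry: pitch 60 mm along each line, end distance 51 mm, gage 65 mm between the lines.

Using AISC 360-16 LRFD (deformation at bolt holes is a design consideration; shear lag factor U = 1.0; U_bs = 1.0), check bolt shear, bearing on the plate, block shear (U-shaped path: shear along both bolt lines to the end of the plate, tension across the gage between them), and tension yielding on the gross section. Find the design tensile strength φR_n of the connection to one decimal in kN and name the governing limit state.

636.3 kN (bolt shear governs)

Bolt shear: A_b = π(22)²/4 = 380.13 mm². φR_n = 0.75 × 372 × 380.13 × 6 × 1 = 636.3 kN.
Bearing (14 mm plate, F_u = 450 MPa): end bolts L_c = 51 − 24/2 = 39, R_n = min(1.2×39×14×450, 2.4×22×14×450) = 294.84 kN/bolt; interior L_c = 60 − 24 = 36, R_n = 272.16 kN/bolt. φR_n = 0.75 × (2×294.84 + 4×272.16) = 1258.7 kN.
Block shear: shear path 2×[51+2×60] = 2×171 mm, A_gv = 4788, A_nv = 2×(171 − 2.5×26)×14 = 2968 mm²; tension across gage: (65 − 1×26)×14 = 546 mm². R_n = min(0.6×450×2968, 0.6×350×4788) + 1.0×450×546 = min(801.36, 1005.5) + 245.7 = 1047.1 kN. φR_n = 0.75 × 1047.1 = 785.3 kN.
Tension yield (gross): A_g = 228×14 = 3192 mm². φR_n = 0.90 × 350 × 3192 = 1005.5 kN.
Governing: min(636.3, 1258.7, 785.3, 1005.5) = 636.3 kN → bolt shear.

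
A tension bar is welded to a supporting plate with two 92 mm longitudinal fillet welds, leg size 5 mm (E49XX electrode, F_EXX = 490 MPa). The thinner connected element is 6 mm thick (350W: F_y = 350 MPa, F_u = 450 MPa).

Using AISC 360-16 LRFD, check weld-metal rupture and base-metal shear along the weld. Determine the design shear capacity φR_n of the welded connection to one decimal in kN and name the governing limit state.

143.4 kN (weld metal governs)

Weld metal: throat = 0.707×5 = 3.535 mm, L = 2×92 = 184 mm. φR_n = 0.75 × 0.6 × 490 × 3.535 × 184 = 143.4 kN.
Base metal shear (6 mm plate): yield φR_n = 1.0×0.6×350×6×184 = 231.8 kN; rupture φR_n = 0.75×0.6×450×6×184 = 223.6 kN; take 223.6 kN (rupture).
Governing: min(143.4, 223.6) = 143.4 kN → weld metal.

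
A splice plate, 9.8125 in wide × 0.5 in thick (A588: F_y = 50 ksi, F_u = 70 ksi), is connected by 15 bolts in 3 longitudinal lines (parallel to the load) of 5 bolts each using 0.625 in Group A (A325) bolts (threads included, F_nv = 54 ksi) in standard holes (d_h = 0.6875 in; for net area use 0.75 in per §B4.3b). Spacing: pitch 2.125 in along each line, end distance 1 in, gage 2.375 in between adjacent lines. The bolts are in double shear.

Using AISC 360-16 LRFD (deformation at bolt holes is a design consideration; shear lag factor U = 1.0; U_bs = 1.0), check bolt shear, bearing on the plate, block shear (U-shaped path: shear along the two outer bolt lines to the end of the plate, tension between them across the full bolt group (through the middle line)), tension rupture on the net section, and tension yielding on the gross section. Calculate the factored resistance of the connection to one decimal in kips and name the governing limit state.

198.5 kips (net-section rupture governs)

Bolt shear: A_b = π(0.625)²/4 = 0.3068 in². φR_n = 0.75 × 54 × 0.3068 × 15 × 2 = 372.8 kips.
Bearing (0.5 in plate, F_u = 70 ksi): end bolts L_c = 1 − 0.6875/2 = 0.65625, R_n = min(1.2×0.65625×0.5×70, 2.4×0.625×0.5×70) = 27.563 kips/bolt; interior L_c = 2.125 − 0.6875 = 1.4375, R_n = 52.5 kips/bolt. φR_n = 0.75 × (3×27.563 + 12×52.5) = 534.5 kips.
Block shear: shear path 2×[1+4×2.125] = 2×9.5 in, A_gv = 9.5, A_nv = 2×(9.5 − 4.5×0.75)×0.5 = 6.125 in²; tension across gage: (4.75 − 2×0.75)×0.5 = 1.625 in². R_n = min(0.6×70×6.125, 0.6×50×9.5) + 1.0×70×1.625 = min(257.25, 285) + 113.75 = 371 kips. φR_n = 0.75 × 371 = 278.3 kips.
Tension rupture (net): A_n = (9.8125 − 3×0.75)×0.5 = 3.7813 in² (U = 1.0, A_e = A_n). φR_n = 0.75 × 70 × 3.7813 = 198.5 kips.
Tension yield (gross): A_g = 9.8125×0.5 = 4.9063 in². φR_n = 0.90 × 50 × 4.9063 = 220.8 kips.
Governing: min(372.8, 534.5, 278.3, 198.5, 220.8) = 198.5 kips → net-section rupture.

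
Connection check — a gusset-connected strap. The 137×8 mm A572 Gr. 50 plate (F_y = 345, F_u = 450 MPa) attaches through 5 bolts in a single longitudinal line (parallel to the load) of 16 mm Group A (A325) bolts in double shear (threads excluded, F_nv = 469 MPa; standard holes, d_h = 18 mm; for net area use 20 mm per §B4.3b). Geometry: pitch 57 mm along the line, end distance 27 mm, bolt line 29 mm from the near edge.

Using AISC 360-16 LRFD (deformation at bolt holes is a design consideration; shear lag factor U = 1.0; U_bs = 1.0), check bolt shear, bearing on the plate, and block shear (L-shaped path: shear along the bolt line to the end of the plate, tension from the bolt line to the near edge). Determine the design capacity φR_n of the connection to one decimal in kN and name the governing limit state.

318.6 kN (block shear governs)

Bolt shear: A_b = π(16)²/4 = 201.06 mm². φR_n = 0.75 × 469 × 201.06 × 5 × 2 = 707.2 kN.
Bearing (8 mm plate, F_u = 450 MPa): end bolts L_c = 27 − 18/2 = 18, R_n = min(1.2×18×8×450, 2.4×16×8×450) = 77.76 kN/bolt; interior L_c = 57 − 18 = 39, R_n = 138.24 kN/bolt. φR_n = 0.75 × (1×77.76 + 4×138.24) = 473.0 kN.
Block shear: shear path 1×[27+4×57] = 1×255 mm, A_gv = 2040, A_nv = 1×(255 − 4.5×20)×8 = 1320 mm²; tension to near edge: (29 − 0.5×20)×8 = 152 mm². R_n = min(0.6×450×1320, 0.6×345×2040) + 1.0×450×152 = min(356.4, 422.28) + 68.4 = 424.8 kN. φR_n = 0.75 × 424.8 = 318.6 kN.
Governing: min(707.2, 473.0, 318.6) = 318.6 kN → block shear.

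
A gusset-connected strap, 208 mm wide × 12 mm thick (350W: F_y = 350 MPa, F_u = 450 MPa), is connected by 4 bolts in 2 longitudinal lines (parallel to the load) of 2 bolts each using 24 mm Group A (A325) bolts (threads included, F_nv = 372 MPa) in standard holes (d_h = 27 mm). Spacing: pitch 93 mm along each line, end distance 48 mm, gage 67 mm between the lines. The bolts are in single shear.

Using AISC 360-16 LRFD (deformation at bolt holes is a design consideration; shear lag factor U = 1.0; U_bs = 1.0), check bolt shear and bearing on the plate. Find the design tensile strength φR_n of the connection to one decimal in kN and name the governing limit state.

504.9 kN (bolt shear governs)

Bolt shear: A_b = π(24)²/4 = 452.39 mm². φR_n = 0.75 × 372 × 452.39 × 4 × 1 = 504.9 kN.
Bearing (12 mm plate, F_u = 450 MPa): end bolts L_c = 48 − 27/2 = 34.5, R_n = min(1.2×34.5×12×450, 2.4×24×12×450) = 223.56 kN/bolt; interior L_c = 93 − 27 = 66, R_n = 311.04 kN/bolt. φR_n = 0.75 × (2×223.56 + 2×311.04) = 801.9 kN.
Governing: min(504.9, 801.9) = 504.9 kN → bolt shear.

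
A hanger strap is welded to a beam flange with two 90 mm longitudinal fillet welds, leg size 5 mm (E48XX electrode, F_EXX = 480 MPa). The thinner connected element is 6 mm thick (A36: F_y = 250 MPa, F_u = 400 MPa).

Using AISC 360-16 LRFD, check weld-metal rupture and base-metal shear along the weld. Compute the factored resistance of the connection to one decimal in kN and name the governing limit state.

Weld metal: throat = 0.707×5 = 3.535 mm, L = 2×90 = 180 mm. φR_n = 0.75 × 0.6 × 480 × 3.535 × 180 = 137.4 kN.
Base metal shear (6 mm plate): yield φR_n = 1.0×0.6×250×6×180 = 162.0 kN; rupture φR_n = 0.75×0.6×400×6×180 = 194.4 kN; take 162.0 kN (yield).
Governing: min(137.4, 162.0) = 137.4 kN → weld metal.

137.4 kN (weld metal governs)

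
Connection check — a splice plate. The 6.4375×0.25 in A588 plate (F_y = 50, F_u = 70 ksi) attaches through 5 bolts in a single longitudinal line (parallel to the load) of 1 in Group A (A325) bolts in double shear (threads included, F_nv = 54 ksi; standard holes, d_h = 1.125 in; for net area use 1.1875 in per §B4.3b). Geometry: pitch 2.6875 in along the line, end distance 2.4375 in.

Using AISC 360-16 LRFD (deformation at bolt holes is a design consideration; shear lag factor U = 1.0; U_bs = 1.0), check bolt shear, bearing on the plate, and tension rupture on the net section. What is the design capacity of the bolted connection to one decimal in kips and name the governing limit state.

68.9 kips (net-section rupture governs)

Bolt shear: A_b = π(1)²/4 = 0.7854 in². φR_n = 0.75 × 54 × 0.7854 × 5 × 2 = 318.1 kips.
Bearing (0.25 in plate, F_u = 70 ksi): end bolts L_c = 2.4375 − 1.125/2 = 1.875, R_n = min(1.2×1.875×0.25×70, 2.4×1×0.25×70) = 39.375 kips/bolt; interior L_c = 2.6875 − 1.125 = 1.5625, R_n = 32.813 kips/bolt. φR_n = 0.75 × (1×39.375 + 4×32.813) = 128.0 kips.
Tension rupture (net): A_n = (6.4375 − 1×1.1875)×0.25 = 1.3125 in² (U = 1.0, A_e = A_n). φR_n = 0.75 × 70 × 1.3125 = 68.9 kips.
Governing: min(318.1, 128.0, 68.9) = 68.9 kips → net-section rupture.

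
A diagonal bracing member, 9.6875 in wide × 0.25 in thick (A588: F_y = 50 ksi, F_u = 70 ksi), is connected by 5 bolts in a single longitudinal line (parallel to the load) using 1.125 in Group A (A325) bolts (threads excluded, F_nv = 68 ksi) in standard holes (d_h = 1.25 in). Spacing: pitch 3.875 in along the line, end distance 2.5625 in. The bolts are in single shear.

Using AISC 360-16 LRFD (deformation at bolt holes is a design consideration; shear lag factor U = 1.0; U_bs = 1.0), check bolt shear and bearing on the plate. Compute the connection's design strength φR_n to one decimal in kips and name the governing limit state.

Bolt shear: A_b = π(1.125)²/4 = 0.99402 in². φR_n = 0.75 × 68 × 0.99402 × 5 × 1 = 253.5 kips.
Bearing (0.25 in plate, F_u = 70 ksi): end bolts L_c = 2.5625 − 1.25/2 = 1.9375, R_n = min(1.2×1.9375×0.25×70, 2.4×1.125×0.25×70) = 40.688 kips/bolt; interior L_c = 3.875 − 1.25 = 2.625, R_n = 47.25 kips/bolt. φR_n = 0.75 × (1×40.688 + 4×47.25) = 172.3 kips.
Governing: min(253.5, 172.3) = 172.3 kips → bearing.

172.3 kips (bearing governs)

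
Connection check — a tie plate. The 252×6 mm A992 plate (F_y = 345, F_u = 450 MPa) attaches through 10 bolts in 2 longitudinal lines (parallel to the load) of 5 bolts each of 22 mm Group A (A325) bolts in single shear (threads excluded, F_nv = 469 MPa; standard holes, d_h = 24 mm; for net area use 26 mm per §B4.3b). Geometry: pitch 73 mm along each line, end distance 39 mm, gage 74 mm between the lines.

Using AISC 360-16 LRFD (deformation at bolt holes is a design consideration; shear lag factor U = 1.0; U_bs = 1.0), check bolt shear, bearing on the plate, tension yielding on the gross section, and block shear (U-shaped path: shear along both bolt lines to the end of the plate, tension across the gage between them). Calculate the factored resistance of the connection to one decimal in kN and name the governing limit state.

469.5 kN (gross-section yield governs)

Bolt shear: A_b = π(22)²/4 = 380.13 mm². φR_n = 0.75 × 469 × 380.13 × 10 × 1 = 1337.1 kN.
Bearing (6 mm plate, F_u = 450 MPa): end bolts L_c = 39 − 24/2 = 27, R_n = min(1.2×27×6×450, 2.4×22×6×450) = 87.48 kN/bolt; interior L_c = 73 − 24 = 49, R_n = 142.56 kN/bolt. φR_n = 0.75 × (2×87.48 + 8×142.56) = 986.6 kN.
Tension yield (gross): A_g = 252×6 = 1512 mm². φR_n = 0.90 × 345 × 1512 = 469.5 kN.
Block shear: shear path 2×[39+4×73] = 2×331 mm, A_gv = 3972, A_nv = 2×(331 − 4.5×26)×6 = 2568 mm²; tension across gage: (74 − 1×26)×6 = 288 mm². R_n = min(0.6×450×2568, 0.6×345×3972) + 1.0×450×288 = min(693.36, 822.2) + 129.6 = 822.96 kN. φR_n = 0.75 × 822.96 = 617.2 kN.
Governing: min(1337.1, 986.6, 469.5, 617.2) = 469.5 kN → gross-section yield.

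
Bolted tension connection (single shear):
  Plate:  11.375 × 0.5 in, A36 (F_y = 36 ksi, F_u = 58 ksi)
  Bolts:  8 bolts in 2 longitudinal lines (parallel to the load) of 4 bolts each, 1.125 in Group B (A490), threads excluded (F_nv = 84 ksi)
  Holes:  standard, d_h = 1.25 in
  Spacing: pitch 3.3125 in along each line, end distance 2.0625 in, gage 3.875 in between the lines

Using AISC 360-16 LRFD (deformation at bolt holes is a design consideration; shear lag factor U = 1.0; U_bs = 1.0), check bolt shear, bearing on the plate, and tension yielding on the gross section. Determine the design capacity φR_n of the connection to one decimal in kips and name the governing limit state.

Bolt shear: A_b = π(1.125)²/4 = 0.99402 in². φR_n = 0.75 × 84 × 0.99402 × 8 × 1 = 501.0 kips.
Bearing (0.5 in plate, F_u = 58 ksi): end bolts L_c = 2.0625 − 1.25/2 = 1.4375, R_n = min(1.2×1.4375×0.5×58, 2.4×1.125×0.5×58) = 50.025 kips/bolt; interior L_c = 3.3125 − 1.25 = 2.0625, R_n = 71.775 kips/bolt. φR_n = 0.75 × (2×50.025 + 6×71.775) = 398.0 kips.
Tension yield (gross): A_g = 11.375×0.5 = 5.6875 in². φR_n = 0.90 × 36 × 5.6875 = 184.3 kips.
Governing: min(501.0, 398.0, 184.3) = 184.3 kips → gross-section yield.

184.3 kips (gross-section yield governs)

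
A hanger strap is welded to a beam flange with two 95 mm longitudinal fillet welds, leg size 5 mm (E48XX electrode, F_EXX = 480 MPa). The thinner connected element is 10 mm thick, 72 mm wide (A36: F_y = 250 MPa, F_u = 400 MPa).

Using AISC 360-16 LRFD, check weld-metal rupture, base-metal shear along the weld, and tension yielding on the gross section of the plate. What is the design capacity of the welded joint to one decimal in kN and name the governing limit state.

145.1 kN (weld metal governs)

Weld metal: throat = 0.707×5 = 3.535 mm, L = 2×95 = 190 mm. φR_n = 0.75 × 0.6 × 480 × 3.535 × 190 = 145.1 kN.
Base metal shear (10 mm plate): yield φR_n = 1.0×0.6×250×10×190 = 285.0 kN; rupture φR_n = 0.75×0.6×400×10×190 = 342.0 kN; take 285.0 kN (yield).
Tension yield (gross): A_g = 72×10 = 720 mm². φR_n = 0.90 × 250 × 720 = 162.0 kN.
Governing: min(145.1, 285.0, 162.0) = 145.1 kN → weld metal.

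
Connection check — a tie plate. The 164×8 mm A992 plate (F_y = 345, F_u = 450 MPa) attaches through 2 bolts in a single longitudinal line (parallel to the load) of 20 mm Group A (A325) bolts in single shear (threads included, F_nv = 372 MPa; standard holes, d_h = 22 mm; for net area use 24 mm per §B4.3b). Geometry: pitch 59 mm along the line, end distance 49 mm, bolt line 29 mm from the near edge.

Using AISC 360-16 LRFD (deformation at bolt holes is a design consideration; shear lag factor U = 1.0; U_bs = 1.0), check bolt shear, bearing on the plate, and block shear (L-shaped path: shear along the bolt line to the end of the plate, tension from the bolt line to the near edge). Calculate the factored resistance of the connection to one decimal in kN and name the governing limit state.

Bolt shear: A_b = π(20)²/4 = 314.16 mm². φR_n = 0.75 × 372 × 314.16 × 2 × 1 = 175.3 kN.
Bearing (8 mm plate, F_u = 450 MPa): end bolts L_c = 49 − 22/2 = 38, R_n = min(1.2×38×8×450, 2.4×20×8×450) = 164.16 kN/bolt; interior L_c = 59 − 22 = 37, R_n = 159.84 kN/bolt. φR_n = 0.75 × (1×164.16 + 1×159.84) = 243.0 kN.
Block shear: shear path 1×[49+1×59] = 1×108 mm, A_gv = 864, A_nv = 1×(108 − 1.5×24)×8 = 576 mm²; tension to near edge: (29 − 0.5×24)×8 = 136 mm². R_n = min(0.6×450×576, 0.6×345×864) + 1.0×450×136 = min(155.52, 178.85) + 61.2 = 216.72 kN. φR_n = 0.75 × 216.72 = 162.5 kN.
Governing: min(175.3, 243.0, 162.5) = 162.5 kN → block shear.

162.5 kN (block shear governs)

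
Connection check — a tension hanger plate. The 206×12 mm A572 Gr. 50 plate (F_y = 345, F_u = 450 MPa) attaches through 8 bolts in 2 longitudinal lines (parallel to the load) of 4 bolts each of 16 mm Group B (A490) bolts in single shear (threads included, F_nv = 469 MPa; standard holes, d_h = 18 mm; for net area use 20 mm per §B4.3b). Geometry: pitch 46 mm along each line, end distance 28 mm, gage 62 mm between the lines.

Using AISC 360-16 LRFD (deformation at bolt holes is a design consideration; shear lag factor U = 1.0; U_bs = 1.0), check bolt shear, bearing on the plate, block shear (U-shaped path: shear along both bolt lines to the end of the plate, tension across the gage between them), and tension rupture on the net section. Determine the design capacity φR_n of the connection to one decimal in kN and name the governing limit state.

565.8 kN (bolt shear governs)

Bolt shear: A_b = π(16)²/4 = 201.06 mm². φR_n = 0.75 × 469 × 201.06 × 8 × 1 = 565.8 kN.
Bearing (12 mm plate, F_u = 450 MPa): end bolts L_c = 28 − 18/2 = 19, R_n = min(1.2×19×12×450, 2.4×16×12×450) = 123.12 kN/bolt; interior L_c = 46 − 18 = 28, R_n = 181.44 kN/bolt. φR_n = 0.75 × (2×123.12 + 6×181.44) = 1001.2 kN.
Block shear: shear path 2×[28+3×46] = 2×166 mm, A_gv = 3984, A_nv = 2×(166 − 3.5×20)×12 = 2304 mm²; tension across gage: (62 − 1×20)×12 = 504 mm². R_n = min(0.6×450×2304, 0.6×345×3984) + 1.0×450×504 = min(622.08, 824.69) + 226.8 = 848.88 kN. φR_n = 0.75 × 848.88 = 636.7 kN.
Tension rupture (net): A_n = (206 − 2×20)×12 = 1992 mm² (U = 1.0, A_e = A_n). φR_n = 0.75 × 450 × 1992 = 672.3 kN.
Governing: min(565.8, 1001.2, 636.7, 672.3) = 565.8 kN → bolt shear.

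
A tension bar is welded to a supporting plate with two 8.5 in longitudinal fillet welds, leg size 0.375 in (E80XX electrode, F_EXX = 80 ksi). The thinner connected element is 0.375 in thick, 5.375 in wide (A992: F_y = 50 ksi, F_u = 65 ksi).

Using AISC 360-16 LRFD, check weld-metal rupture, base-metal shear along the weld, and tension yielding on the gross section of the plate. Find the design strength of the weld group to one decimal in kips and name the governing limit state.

90.7 kips (gross-section yield governs)

Weld metal: throat = 0.707×0.375 = 0.26513 in, L = 2×8.5 = 17 in. φR_n = 0.75 × 0.6 × 80 × 0.26513 × 17 = 162.3 kips.
Base metal shear (0.375 in plate): yield φR_n = 1.0×0.6×50×0.375×17 = 191.3 kips; rupture φR_n = 0.75×0.6×65×0.375×17 = 186.5 kips; take 186.5 kips (rupture).
Tension yield (gross): A_g = 5.375×0.375 = 2.0156 in². φR_n = 0.90 × 50 × 2.0156 = 90.7 kips.
Governing: min(162.3, 186.5, 90.7) = 90.7 kips → gross-section yield.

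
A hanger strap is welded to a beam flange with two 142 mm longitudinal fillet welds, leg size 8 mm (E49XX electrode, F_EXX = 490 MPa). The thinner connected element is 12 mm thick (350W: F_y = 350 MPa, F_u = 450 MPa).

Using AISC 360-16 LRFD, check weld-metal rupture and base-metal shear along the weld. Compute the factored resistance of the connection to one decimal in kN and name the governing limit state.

354.2 kN (weld metal governs)

Weld metal: throat = 0.707×8 = 5.656 mm, L = 2×142 = 284 mm. φR_n = 0.75 × 0.6 × 490 × 5.656 × 284 = 354.2 kN.
Base metal shear (12 mm plate): yield φR_n = 1.0×0.6×350×12×284 = 715.7 kN; rupture φR_n = 0.75×0.6×450×12×284 = 690.1 kN; take 690.1 kN (rupture).
Governing: min(354.2, 690.1) = 354.2 kN → weld metal.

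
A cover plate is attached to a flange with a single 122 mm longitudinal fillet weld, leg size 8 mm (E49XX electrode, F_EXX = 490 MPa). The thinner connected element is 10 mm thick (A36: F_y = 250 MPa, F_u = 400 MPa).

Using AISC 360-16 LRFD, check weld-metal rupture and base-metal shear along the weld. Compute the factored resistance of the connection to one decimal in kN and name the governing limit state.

152.2 kN (weld metal governs)

Weld metal: throat = 0.707×8 = 5.656 mm, L = 122 mm. φR_n = 0.75 × 0.6 × 490 × 5.656 × 122 = 152.2 kN.
Base metal shear (10 mm plate): yield φR_n = 1.0×0.6×250×10×122 = 183.0 kN; rupture φR_n = 0.75×0.6×400×10×122 = 219.6 kN; take 183.0 kN (yield).
Governing: min(152.2, 183.0) = 152.2 kN → weld metal.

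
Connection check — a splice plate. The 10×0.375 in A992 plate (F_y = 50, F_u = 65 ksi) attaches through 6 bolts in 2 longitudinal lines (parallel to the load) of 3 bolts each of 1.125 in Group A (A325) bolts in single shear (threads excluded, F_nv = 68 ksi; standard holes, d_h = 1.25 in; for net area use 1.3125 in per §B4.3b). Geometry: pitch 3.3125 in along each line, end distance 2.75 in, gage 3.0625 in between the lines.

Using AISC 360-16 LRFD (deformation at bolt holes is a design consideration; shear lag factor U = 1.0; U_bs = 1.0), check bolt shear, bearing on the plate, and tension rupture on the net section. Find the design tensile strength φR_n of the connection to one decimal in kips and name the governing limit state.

134.8 kips (net-section rupture governs)

Bolt shear: A_b = π(1.125)²/4 = 0.99402 in². φR_n = 0.75 × 68 × 0.99402 × 6 × 1 = 304.2 kips.
Bearing (0.375 in plate, F_u = 65 ksi): end bolts L_c = 2.75 − 1.25/2 = 2.125, R_n = min(1.2×2.125×0.375×65, 2.4×1.125×0.375×65) = 62.156 kips/bolt; interior L_c = 3.3125 − 1.25 = 2.0625, R_n = 60.328 kips/bolt. φR_n = 0.75 × (2×62.156 + 4×60.328) = 274.2 kips.
Tension rupture (net): A_n = (10 − 2×1.3125)×0.375 = 2.7656 in² (U = 1.0, A_e = A_n). φR_n = 0.75 × 65 × 2.7656 = 134.8 kips.
Governing: min(304.2, 274.2, 134.8) = 134.8 kips → net-section rupture.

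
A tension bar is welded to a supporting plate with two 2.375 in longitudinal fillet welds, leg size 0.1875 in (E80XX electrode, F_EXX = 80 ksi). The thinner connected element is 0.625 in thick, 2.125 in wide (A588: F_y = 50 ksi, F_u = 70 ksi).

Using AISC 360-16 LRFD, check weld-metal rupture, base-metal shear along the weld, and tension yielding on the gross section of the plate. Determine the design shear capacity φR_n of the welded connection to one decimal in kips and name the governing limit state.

22.7 kips (weld metal governs)

Weld metal: throat = 0.707×0.1875 = 0.13256 in, L = 2×2.375 = 4.75 in. φR_n = 0.75 × 0.6 × 80 × 0.13256 × 4.75 = 22.7 kips.
Base metal shear (0.625 in plate): yield φR_n = 1.0×0.6×50×0.625×4.75 = 89.1 kips; rupture φR_n = 0.75×0.6×70×0.625×4.75 = 93.5 kips; take 89.1 kips (yield).
Tension yield (gross): A_g = 2.125×0.625 = 1.3281 in². φR_n = 0.90 × 50 × 1.3281 = 59.8 kips.
Governing: min(22.7, 89.1, 59.8) = 22.7 kips → weld metal.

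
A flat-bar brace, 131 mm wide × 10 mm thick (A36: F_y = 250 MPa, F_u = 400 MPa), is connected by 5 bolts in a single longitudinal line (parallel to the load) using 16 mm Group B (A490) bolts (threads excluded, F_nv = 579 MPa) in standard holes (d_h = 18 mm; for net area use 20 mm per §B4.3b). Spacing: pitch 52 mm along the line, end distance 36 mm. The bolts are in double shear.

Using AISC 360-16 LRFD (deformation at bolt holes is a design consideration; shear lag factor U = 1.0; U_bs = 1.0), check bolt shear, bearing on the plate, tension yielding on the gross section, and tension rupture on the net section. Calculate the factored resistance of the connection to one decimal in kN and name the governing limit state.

294.8 kN (gross-section yield governs)

Bolt shear: A_b = π(16)²/4 = 201.06 mm². φR_n = 0.75 × 579 × 201.06 × 5 × 2 = 873.1 kN.
Bearing (10 mm plate, F_u = 400 MPa): end bolts L_c = 36 − 18/2 = 27, R_n = min(1.2×27×10×400, 2.4×16×10×400) = 129.6 kN/bolt; interior L_c = 52 − 18 = 34, R_n = 153.6 kN/bolt. φR_n = 0.75 × (1×129.6 + 4×153.6) = 558.0 kN.
Tension yield (gross): A_g = 131×10 = 1310 mm². φR_n = 0.90 × 250 × 1310 = 294.8 kN.
Tension rupture (net): A_n = (131 − 1×20)×10 = 1110 mm² (U = 1.0, A_e = A_n). φR_n = 0.75 × 400 × 1110 = 333.0 kN.
Governing: min(873.1, 558.0, 294.8, 333.0) = 294.8 kN → gross-section yield.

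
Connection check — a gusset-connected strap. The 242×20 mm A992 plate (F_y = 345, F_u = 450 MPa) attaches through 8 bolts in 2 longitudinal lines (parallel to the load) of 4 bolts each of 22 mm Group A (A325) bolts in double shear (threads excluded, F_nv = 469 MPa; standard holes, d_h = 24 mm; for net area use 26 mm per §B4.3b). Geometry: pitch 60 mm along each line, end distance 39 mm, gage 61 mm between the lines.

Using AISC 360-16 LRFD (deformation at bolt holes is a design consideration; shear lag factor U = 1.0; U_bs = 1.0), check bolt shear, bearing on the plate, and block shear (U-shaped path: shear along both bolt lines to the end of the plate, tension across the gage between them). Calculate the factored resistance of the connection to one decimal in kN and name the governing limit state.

1273.1 kN (block shear governs)

Bolt shear: A_b = π(22)²/4 = 380.13 mm². φR_n = 0.75 × 469 × 380.13 × 8 × 2 = 2139.4 kN.
Bearing (20 mm plate, F_u = 450 MPa): end bolts L_c = 39 − 24/2 = 27, R_n = min(1.2×27×20×450, 2.4×22×20×450) = 291.6 kN/bolt; interior L_c = 60 − 24 = 36, R_n = 388.8 kN/bolt. φR_n = 0.75 × (2×291.6 + 6×388.8) = 2187.0 kN.
Block shear: shear path 2×[39+3×60] = 2×219 mm, A_gv = 8760, A_nv = 2×(219 − 3.5×26)×20 = 5120 mm²; tension across gage: (61 − 1×26)×20 = 700 mm². R_n = min(0.6×450×5120, 0.6×345×8760) + 1.0×450×700 = min(1382.4, 1813.3) + 315 = 1697.4 kN. φR_n = 0.75 × 1697.4 = 1273.1 kN.
Governing: min(2139.4, 2187.0, 1273.1) = 1273.1 kN → block shear.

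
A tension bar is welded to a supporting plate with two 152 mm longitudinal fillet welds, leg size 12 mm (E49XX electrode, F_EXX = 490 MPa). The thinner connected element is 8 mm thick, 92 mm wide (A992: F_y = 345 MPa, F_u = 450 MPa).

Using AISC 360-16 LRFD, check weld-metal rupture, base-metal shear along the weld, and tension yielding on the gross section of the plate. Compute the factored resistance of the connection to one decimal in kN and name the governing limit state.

228.5 kN (gross-section yield governs)

Weld metal: throat = 0.707×12 = 8.484 mm, L = 2×152 = 304 mm. φR_n = 0.75 × 0.6 × 490 × 8.484 × 304 = 568.7 kN.
Base metal shear (8 mm plate): yield φR_n = 1.0×0.6×345×8×304 = 503.4 kN; rupture φR_n = 0.75×0.6×450×8×304 = 492.5 kN; take 492.5 kN (rupture).
Tension yield (gross): A_g = 92×8 = 736 mm². φR_n = 0.90 × 345 × 736 = 228.5 kN.
Governing: min(568.7, 492.5, 228.5) = 228.5 kN → gross-section yield.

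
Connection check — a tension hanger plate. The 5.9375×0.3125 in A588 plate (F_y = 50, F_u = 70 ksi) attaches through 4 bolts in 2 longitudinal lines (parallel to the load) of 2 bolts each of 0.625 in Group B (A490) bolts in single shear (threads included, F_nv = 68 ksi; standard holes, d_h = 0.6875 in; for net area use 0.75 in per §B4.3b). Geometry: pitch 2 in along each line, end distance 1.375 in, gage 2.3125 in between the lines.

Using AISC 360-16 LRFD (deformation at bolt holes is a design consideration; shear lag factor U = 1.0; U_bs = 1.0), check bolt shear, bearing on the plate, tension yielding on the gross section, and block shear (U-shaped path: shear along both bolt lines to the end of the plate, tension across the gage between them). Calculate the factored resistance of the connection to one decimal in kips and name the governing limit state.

62.6 kips (bolt shear governs)

Bolt shear: A_b = π(0.625)²/4 = 0.3068 in². φR_n = 0.75 × 68 × 0.3068 × 4 × 1 = 62.6 kips.
Bearing (0.3125 in plate, F_u = 70 ksi): end bolts L_c = 1.375 − 0.6875/2 = 1.03125, R_n = min(1.2×1.03125×0.3125×70, 2.4×0.625×0.3125×70) = 27.07 kips/bolt; interior L_c = 2 − 0.6875 = 1.3125, R_n = 32.813 kips/bolt. φR_n = 0.75 × (2×27.07 + 2×32.813) = 89.8 kips.
Tension yield (gross): A_g = 5.9375×0.3125 = 1.8555 in². φR_n = 0.90 × 50 × 1.8555 = 83.5 kips.
Block shear: shear path 2×[1.375+1×2] = 2×3.375 in, A_gv = 2.1094, A_nv = 2×(3.375 − 1.5×0.75)×0.3125 = 1.4063 in²; tension across gage: (2.3125 − 1×0.75)×0.3125 = 0.48828 in². R_n = min(0.6×70×1.4063, 0.6×50×2.1094) + 1.0×70×0.48828 = min(59.065, 63.282) + 34.18 = 93.245 kips. φR_n = 0.75 × 93.245 = 69.9 kips.
Governing: min(62.6, 89.8, 83.5, 69.9) = 62.6 kips → bolt shear.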